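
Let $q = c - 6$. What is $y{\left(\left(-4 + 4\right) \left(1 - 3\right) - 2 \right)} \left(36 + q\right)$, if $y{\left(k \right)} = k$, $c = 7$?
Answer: $-74$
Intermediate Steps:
$q = 1$ ($q = 7 - 6 = 1$)
$y{\left(\left(-4 + 4\right) \left(1 - 3\right) - 2 \right)} \left(36 + q\right) = \left(\left(-4 + 4\right) \left(1 - 3\right) - 2\right) \left(36 + 1\right) = \left(0 \left(-2\right) - 2\right) 37 = \left(0 - 2\right) 37 = \left(-2\right) 37 = -74$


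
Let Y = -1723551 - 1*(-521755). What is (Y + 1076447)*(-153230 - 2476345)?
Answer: 329614596675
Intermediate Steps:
Y = -1201796 (Y = -1723551 + 521755 = -1201796)
(Y + 1076447)*(-153230 - 2476345) = (-1201796 + 1076447)*(-153230 - 2476345) = -125349*(-2629575) = 329614596675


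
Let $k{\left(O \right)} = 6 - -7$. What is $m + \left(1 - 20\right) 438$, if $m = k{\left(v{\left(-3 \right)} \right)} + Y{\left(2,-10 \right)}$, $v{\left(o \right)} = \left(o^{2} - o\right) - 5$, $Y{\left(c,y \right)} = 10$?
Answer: $-8299$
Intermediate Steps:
$v{\left(o \right)} = -5 + o^{2} - o$
$k{\left(O \right)} = 13$ ($k{\left(O \right)} = 6 + 7 = 13$)
$m = 23$ ($m = 13 + 10 = 23$)
$m + \left(1 - 20\right) 438 = 23 + \left(1 - 20\right) 438 = 23 - 8322 = -8299$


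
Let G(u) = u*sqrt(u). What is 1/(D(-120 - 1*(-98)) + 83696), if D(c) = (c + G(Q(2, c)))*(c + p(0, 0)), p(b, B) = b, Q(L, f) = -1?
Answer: 21045/1771568221 - 11*I/3543136442 ≈ 1.1879e-5 - 3.1046e-9*I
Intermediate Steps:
G(u) = u**(3/2)
D(c) = c*(c - I) (D(c) = (c + (-1)**(3/2))*(c + 0) = (c - I)*c = c*(c - I))
1/(D(-120 - 1*(-98)) + 83696) = 1/((-120 - 1*(-98))*((-120 - 1*(-98)) - I) + 83696) = 1/((-120 + 98)*((-120 + 98) - I) + 83696) = 1/(-22*(-22 - I) + 83696) = 1/((484 + 22*I) + 83696) = 1/(84180 + 22*I) = (84180 - 22*I)/7086272884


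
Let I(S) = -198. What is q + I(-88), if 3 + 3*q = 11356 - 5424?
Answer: 5335/3 ≈ 1778.3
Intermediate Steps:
q = 5929/3 (q = -1 + (11356 - 5424)/3 = -1 + (⅓)*5932 = -1 + 5932/3 = 5929/3 ≈ 1976.3)
q + I(-88) = 5929/3 - 198 = 5335/3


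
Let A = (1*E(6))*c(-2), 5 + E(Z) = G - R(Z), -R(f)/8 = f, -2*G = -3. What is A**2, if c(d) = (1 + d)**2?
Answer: 7921/4 ≈ 1980.3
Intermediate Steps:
G = 3/2 (G = -1/2*(-3) = 3/2 ≈ 1.5000)
R(f) = -8*f
E(Z) = -7/2 + 8*Z (E(Z) = -5 + (3/2 - (-8)*Z) = -5 + (3/2 + 8*Z) = -7/2 + 8*Z)
A = 89/2 (A = (1*(-7/2 + 8*6))*(1 - 2)**2 = (1*(-7/2 + 48))*(-1)**2 = (1*(89/2))*1 = (89/2)*1 = 89/2 ≈ 44.500)
A**2 = (89/2)**2 = 7921/4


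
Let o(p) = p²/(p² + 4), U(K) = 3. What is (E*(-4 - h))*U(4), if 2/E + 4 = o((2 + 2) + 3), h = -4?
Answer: 0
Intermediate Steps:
o(p) = p²/(4 + p²)
E = -106/163 (E = 2/(-4 + ((2 + 2) + 3)²/(4 + ((2 + 2) + 3)²)) = 2/(-4 + (4 + 3)²/(4 + (4 + 3)²)) = 2/(-4 + 7²/(4 + 7²)) = 2/(-4 + 49/(4 + 49)) = 2/(-4 + 49/53) = 2/(-163/53) = 2*(-53/163) = -106/163 ≈ -0.65031)
(E*(-4 - h))*U(4) = -106*(-4 - 1*(-4))/163*3 = -106*(-4 + 4)/163*3 = -106/163*0*3 = 0*3 = 0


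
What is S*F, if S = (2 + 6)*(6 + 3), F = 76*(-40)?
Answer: -218880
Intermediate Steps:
F = -3040
S = 72 (S = 8*9 = 72)
S*F = 72*(-3040) = -218880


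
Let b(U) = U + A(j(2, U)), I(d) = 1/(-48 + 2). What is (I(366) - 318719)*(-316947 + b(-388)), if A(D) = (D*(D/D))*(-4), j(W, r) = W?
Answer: 4652589523725/46 ≈ 1.0114e+11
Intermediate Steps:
I(d) = -1/46 (I(d) = 1/(-46) = -1/46)
A(D) = -4*D (A(D) = (D*1)*(-4) = D*(-4) = -4*D)
b(U) = -8 + U (b(U) = U - 4*2 = U - 8 = -8 + U)
(I(366) - 318719)*(-316947 + b(-388)) = (-1/46 - 318719)*(-316947 + (-8 - 388)) = -14661075*(-316947 - 396)/46 = -14661075/46*(-317343) = 4652589523725/46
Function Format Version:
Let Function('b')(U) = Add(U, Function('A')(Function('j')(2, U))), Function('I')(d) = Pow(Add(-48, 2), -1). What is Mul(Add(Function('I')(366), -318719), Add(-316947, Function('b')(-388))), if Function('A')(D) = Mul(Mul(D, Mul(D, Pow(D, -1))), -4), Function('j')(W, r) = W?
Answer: Rational(4652589523725, 46) ≈ 1.0114e+11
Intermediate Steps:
Function('I')(d) = Rational(-1, 46) (Function('I')(d) = Pow(-46, -1) = Rational(-1, 46))
Function('A')(D) = Mul(-4, D) (Function('A')(D) = Mul(Mul(D, 1), -4) = Mul(D, -4) = Mul(-4, D))
Function('b')(U) = Add(-8, U) (Function('b')(U) = Add(U, Mul(-4, 2)) = Add(U, -8) = Add(-8, U))
Mul(Add(Function('I')(366), -318719), Add(-316947, Function('b')(-388))) = Mul(Add(Rational(-1, 46), -318719), Add(-316947, Add(-8, -388))) = Mul(Rational(-14661075, 46), Add(-316947, -396)) = Mul(Rational(-14661075, 46), -317343) = Rational(4652589523725, 46)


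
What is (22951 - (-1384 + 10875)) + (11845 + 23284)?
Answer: 48589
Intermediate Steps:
(22951 - (-1384 + 10875)) + (11845 + 23284) = (22951 - 1*9491) + 35129 = (22951 - 9491) + 35129 = 13460 + 35129 = 48589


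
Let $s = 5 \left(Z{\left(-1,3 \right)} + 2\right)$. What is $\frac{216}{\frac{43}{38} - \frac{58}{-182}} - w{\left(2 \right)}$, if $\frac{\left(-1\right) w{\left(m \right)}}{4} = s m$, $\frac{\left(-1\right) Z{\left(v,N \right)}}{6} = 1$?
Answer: $- \frac{55472}{5015} \approx -11.061$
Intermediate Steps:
$Z{\left(v,N \right)} = -6$ ($Z{\left(v,N \right)} = \left(-6\right) 1 = -6$)
$s = -20$ ($s = 5 \left(-6 + 2\right) = 5 \left(-4\right) = -20$)
$w{\left(m \right)} = 80 m$ ($w{\left(m \right)} = - 4 \left(- 20 m\right) = 80 m$)
$\frac{216}{\frac{43}{38} - \frac{58}{-182}} - w{\left(2 \right)} = \frac{216}{\frac{43}{38} - \frac{58}{-182}} - 80 \cdot 2 = \frac{216}{43 \cdot \frac{1}{38} - - \frac{29}{91}} - 160 = \frac{216}{\frac{43}{38} + \frac{29}{91}} - 160 = \frac{216}{\frac{5015}{3458}} - 160 = 216 \cdot \frac{3458}{5015} - 160 = \frac{746928}{5015} - 160 = - \frac{55472}{5015}$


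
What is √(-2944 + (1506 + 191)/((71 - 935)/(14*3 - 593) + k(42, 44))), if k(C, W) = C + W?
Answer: 3*I*√30260888810/9650 ≈ 54.08*I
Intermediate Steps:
√(-2944 + (1506 + 191)/((71 - 935)/(14*3 - 593) + k(42, 44))) = √(-2944 + (1506 + 191)/((71 - 935)/(14*3 - 593) + (42 + 44))) = √(-2944 + 1697/(-864/(42 - 593) + 86)) = √(-2944 + 1697/(-864/(-551) + 86)) = √(-2944 + 1697/(-864*(-1/551) + 86)) = √(-2944 + 1697/(864/551 + 86)) = √(-2944 + 1697/(48250/551)) = √(-2944 + 1697*(551/48250)) = √(-2944 + 935047/48250) = √(-141112953/48250) = 3*I*√30260888810/9650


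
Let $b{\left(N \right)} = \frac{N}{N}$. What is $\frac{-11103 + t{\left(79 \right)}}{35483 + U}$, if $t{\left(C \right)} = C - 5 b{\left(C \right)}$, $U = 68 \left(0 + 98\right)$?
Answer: $- \frac{11029}{42147} \approx -0.26168$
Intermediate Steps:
$U = 6664$ ($U = 68 \cdot 98 = 6664$)
$b{\left(N \right)} = 1$
$t{\left(C \right)} = -5 + C$ ($t{\left(C \right)} = C - 5 = -5 + C$)
$\frac{-11103 + t{\left(79 \right)}}{35483 + U} = \frac{-11103 + \left(-5 + 79\right)}{35483 + 6664} = \frac{-11103 + 74}{42147} = \left(-11029\right) \frac{1}{42147} = - \frac{11029}{42147}$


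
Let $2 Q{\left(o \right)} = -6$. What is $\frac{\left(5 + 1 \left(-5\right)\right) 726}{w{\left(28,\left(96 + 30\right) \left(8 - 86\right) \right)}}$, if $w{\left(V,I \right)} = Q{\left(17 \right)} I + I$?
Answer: $0$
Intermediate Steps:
$Q{\left(o \right)} = -3$ ($Q{\left(o \right)} = \frac{1}{2} \left(-6\right) = -3$)
$w{\left(V,I \right)} = - 2 I$ ($w{\left(V,I \right)} = - 3 I + I = - 2 I$)
$\frac{\left(5 + 1 \left(-5\right)\right) 726}{w{\left(28,\left(96 + 30\right) \left(8 - 86\right) \right)}} = \frac{\left(5 + 1 \left(-5\right)\right) 726}{\left(-2\right) \left(96 + 30\right) \left(8 - 86\right)} = \frac{\left(5 - 5\right) 726}{\left(-2\right) 126 \left(-78\right)} = \frac{0 \cdot 726}{\left(-2\right) \left(-9828\right)} = \frac{0}{19656} = 0 \cdot \frac{1}{19656} = 0$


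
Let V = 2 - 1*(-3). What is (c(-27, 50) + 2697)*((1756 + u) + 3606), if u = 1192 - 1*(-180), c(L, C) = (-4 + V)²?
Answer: 18168332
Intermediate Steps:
V = 5 (V = 2 + 3 = 5)
c(L, C) = 1 (c(L, C) = (-4 + 5)² = 1² = 1)
u = 1372 (u = 1192 + 180 = 1372)
(c(-27, 50) + 2697)*((1756 + u) + 3606) = (1 + 2697)*((1756 + 1372) + 3606) = 2698*(3128 + 3606) = 2698*6734 = 18168332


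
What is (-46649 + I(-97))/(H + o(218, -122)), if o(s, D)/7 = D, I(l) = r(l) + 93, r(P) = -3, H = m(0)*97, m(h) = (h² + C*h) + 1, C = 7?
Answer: 46559/757 ≈ 61.505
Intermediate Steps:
m(h) = 1 + h² + 7*h (m(h) = (h² + 7*h) + 1 = 1 + h² + 7*h)
H = 97 (H = (1 + 0² + 7*0)*97 = (1 + 0 + 0)*97 = 1*97 = 97)
I(l) = 90 (I(l) = -3 + 93 = 90)
o(s, D) = 7*D
(-46649 + I(-97))/(H + o(218, -122)) = (-46649 + 90)/(97 + 7*(-122)) = -46559/(97 - 854) = -46559/(-757) = -46559*(-1/757) = 46559/757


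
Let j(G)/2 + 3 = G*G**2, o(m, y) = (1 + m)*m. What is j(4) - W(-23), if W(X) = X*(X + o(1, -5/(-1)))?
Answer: -361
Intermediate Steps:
o(m, y) = m*(1 + m)
j(G) = -6 + 2*G**3 (j(G) = -6 + 2*(G*G**2) = -6 + 2*G**3)
W(X) = X*(2 + X) (W(X) = X*(X + 1*(1 + 1)) = X*(X + 1*2) = X*(X + 2) = X*(2 + X))
j(4) - W(-23) = (-6 + 2*4**3) - (-23)*(2 - 23) = (-6 + 2*64) - (-23)*(-21) = (-6 + 128) - 1*483 = 122 - 483 = -361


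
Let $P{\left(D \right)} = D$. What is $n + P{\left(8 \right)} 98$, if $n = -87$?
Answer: $697$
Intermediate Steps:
$n + P{\left(8 \right)} 98 = -87 + 8 \cdot 98 = -87 + 784 = 697$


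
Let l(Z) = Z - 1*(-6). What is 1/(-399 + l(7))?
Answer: -1/386 ≈ -0.0025907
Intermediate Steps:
l(Z) = 6 + Z (l(Z) = Z + 6 = 6 + Z)
1/(-399 + l(7)) = 1/(-399 + (6 + 7)) = 1/(-399 + 13) = 1/(-386) = -1/386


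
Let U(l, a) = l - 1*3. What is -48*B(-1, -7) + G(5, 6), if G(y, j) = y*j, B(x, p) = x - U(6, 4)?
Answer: 222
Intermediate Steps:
U(l, a) = -3 + l (U(l, a) = l - 3 = -3 + l)
B(x, p) = -3 + x (B(x, p) = x - (-3 + 6) = x - 1*3 = x - 3 = -3 + x)
G(y, j) = j*y
-48*B(-1, -7) + G(5, 6) = -48*(-3 - 1) + 6*5 = -48*(-4) + 30 = 192 + 30 = 222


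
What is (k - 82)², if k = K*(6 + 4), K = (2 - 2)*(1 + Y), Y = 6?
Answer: 6724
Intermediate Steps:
K = 0 (K = (2 - 2)*(1 + 6) = 0*7 = 0)
k = 0 (k = 0*(6 + 4) = 0*10 = 0)
(k - 82)² = (0 - 82)² = (-82)² = 6724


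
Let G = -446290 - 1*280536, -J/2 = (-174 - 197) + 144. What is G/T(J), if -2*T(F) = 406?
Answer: 726826/203 ≈ 3580.4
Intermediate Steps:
J = 454 (J = -2*((-174 - 197) + 144) = -2*(-371 + 144) = -2*(-227) = 454)
G = -726826 (G = -446290 - 280536 = -726826)
T(F) = -203 (T(F) = -1/2*406 = -203)
G/T(J) = -726826/(-203) = -726826*(-1/203) = 726826/203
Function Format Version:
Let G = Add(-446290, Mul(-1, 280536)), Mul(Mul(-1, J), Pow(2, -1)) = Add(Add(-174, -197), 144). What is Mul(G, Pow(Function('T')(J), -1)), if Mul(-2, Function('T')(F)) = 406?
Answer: Rational(726826, 203) ≈ 3580.4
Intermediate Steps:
J = 454 (J = Mul(-2, Add(Add(-174, -197), 144)) = Mul(-2, Add(-371, 144)) = Mul(-2, -227) = 454)
G = -726826 (G = Add(-446290, -280536) = -726826)
Function('T')(F) = -203 (Function('T')(F) = Mul(Rational(-1, 2), 406) = -203)
Mul(G, Pow(Function('T')(J), -1)) = Mul(-726826, Pow(-203, -1)) = Mul(-726826, Rational(-1, 203)) = Rational(726826, 203)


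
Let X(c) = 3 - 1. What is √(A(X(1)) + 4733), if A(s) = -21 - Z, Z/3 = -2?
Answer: √4718 ≈ 68.688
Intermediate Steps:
Z = -6 (Z = 3*(-2) = -6)
X(c) = 2
A(s) = -15 (A(s) = -21 - 1*(-6) = -21 + 6 = -15)
√(A(X(1)) + 4733) = √(-15 + 4733) = √4718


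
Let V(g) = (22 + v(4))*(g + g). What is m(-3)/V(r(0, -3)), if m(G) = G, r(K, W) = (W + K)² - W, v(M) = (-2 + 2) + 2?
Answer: -1/192 ≈ -0.0052083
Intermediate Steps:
v(M) = 2 (v(M) = 0 + 2 = 2)
r(K, W) = (K + W)² - W
V(g) = 48*g (V(g) = (22 + 2)*(g + g) = 24*(2*g) = 48*g)
m(-3)/V(r(0, -3)) = -3*1/(48*((0 - 3)² - 1*(-3))) = -3*1/(48*((-3)² + 3)) = -3*1/(48*(9 + 3)) = -3/(48*12) = -3/576 = -3*1/576 = -1/192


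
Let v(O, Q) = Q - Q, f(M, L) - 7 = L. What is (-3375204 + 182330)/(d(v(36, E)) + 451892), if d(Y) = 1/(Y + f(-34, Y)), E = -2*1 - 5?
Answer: -22350118/3163245 ≈ -7.0656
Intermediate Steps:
f(M, L) = 7 + L
E = -7 (E = -2 - 5 = -7)
v(O, Q) = 0
d(Y) = 1/(7 + 2*Y) (d(Y) = 1/(Y + (7 + Y)) = 1/(7 + 2*Y))
(-3375204 + 182330)/(d(v(36, E)) + 451892) = (-3375204 + 182330)/(1/(7 + 2*0) + 451892) = -3192874/(1/(7 + 0) + 451892) = -3192874/(1/7 + 451892) = -3192874/(⅐ + 451892) = -3192874/3163245/7 = -3192874*7/3163245 = -22350118/3163245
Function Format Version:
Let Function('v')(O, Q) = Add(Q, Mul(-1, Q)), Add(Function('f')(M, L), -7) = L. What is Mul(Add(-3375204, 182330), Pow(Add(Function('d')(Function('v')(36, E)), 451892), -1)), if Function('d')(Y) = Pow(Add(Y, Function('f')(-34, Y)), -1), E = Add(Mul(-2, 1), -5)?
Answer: Rational(-22350118, 3163245) ≈ -7.0656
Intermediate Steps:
Function('f')(M, L) = Add(7, L)
E = -7 (E = Add(-2, -5) = -7)
Function('v')(O, Q) = 0
Function('d')(Y) = Pow(Add(7, Mul(2, Y)), -1) (Function('d')(Y) = Pow(Add(Y, Add(7, Y)), -1) = Pow(Add(7, Mul(2, Y)), -1))
Mul(Add(-3375204, 182330), Pow(Add(Function('d')(Function('v')(36, E)), 451892), -1)) = Mul(Add(-3375204, 182330), Pow(Add(Pow(Add(7, Mul(2, 0)), -1), 451892), -1)) = Mul(-3192874, Pow(Add(Pow(Add(7, 0), -1), 451892), -1)) = Mul(-3192874, Pow(Add(Pow(7, -1), 451892), -1)) = Mul(-3192874, Pow(Add(Rational(1, 7), 451892), -1)) = Mul(-3192874, Pow(Rational(3163245, 7), -1)) = Mul(-3192874, Rational(7, 3163245)) = Rational(-22350118, 3163245)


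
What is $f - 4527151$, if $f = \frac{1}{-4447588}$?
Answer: $- \frac{20134902461789}{4447588} \approx -4.5272 \cdot 10^{6}$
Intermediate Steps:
$f = - \frac{1}{4447588} \approx -2.2484 \cdot 10^{-7}$
$f - 4527151 = - \frac{1}{4447588} - 4527151 = - \frac{20134902461789}{4447588}$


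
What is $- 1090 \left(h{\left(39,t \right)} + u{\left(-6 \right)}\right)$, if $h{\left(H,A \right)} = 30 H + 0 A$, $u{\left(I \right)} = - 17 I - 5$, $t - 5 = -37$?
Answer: $-1381030$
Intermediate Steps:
$t = -32$ ($t = 5 - 37 = -32$)
$u{\left(I \right)} = -5 - 17 I$
$h{\left(H,A \right)} = 30 H$ ($h{\left(H,A \right)} = 30 H + 0 = 30 H$)
$- 1090 \left(h{\left(39,t \right)} + u{\left(-6 \right)}\right) = - 1090 \left(30 \cdot 39 - -97\right) = - 1090 \left(1170 + \left(-5 + 102\right)\right) = - 1090 \left(1170 + 97\right) = \left(-1090\right) 1267 = -1381030$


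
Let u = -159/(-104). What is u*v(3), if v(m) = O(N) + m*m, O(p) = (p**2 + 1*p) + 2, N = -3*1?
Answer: 2703/104 ≈ 25.990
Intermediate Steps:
u = 159/104 (u = -159*(-1/104) = 159/104 ≈ 1.5288)
N = -3
O(p) = 2 + p + p**2 (O(p) = (p**2 + p) + 2 = (p + p**2) + 2 = 2 + p + p**2)
v(m) = 8 + m**2 (v(m) = (2 - 3 + (-3)**2) + m*m = (2 - 3 + 9) + m**2 = 8 + m**2)
u*v(3) = 159*(8 + 3**2)/104 = 159*(8 + 9)/104 = (159/104)*17 = 2703/104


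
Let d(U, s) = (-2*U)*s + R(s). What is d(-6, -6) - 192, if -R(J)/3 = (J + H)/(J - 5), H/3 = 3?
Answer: -2895/11 ≈ -263.18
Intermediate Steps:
H = 9 (H = 3*3 = 9)
R(J) = -3*(9 + J)/(-5 + J) (R(J) = -3*(J + 9)/(J - 5) = -3*(9 + J)/(-5 + J))
d(U, s) = -2*U*s + 3*(-9 - s)/(-5 + s) (d(U, s) = (-2*U)*s + 3*(-9 - s)/(-5 + s) = -2*U*s + 3*(-9 - s)/(-5 + s))
d(-6, -6) - 192 = (-27 - 3*(-6) - 2*(-6)*(-6)*(-5 - 6))/(-5 - 6) - 192 = (-27 + 18 - 2*(-6)*(-6)*(-11))/(-11) - 192 = -(-27 + 18 + 792)/11 - 192 = -1/11*783 - 192 = -783/11 - 192 = -2895/11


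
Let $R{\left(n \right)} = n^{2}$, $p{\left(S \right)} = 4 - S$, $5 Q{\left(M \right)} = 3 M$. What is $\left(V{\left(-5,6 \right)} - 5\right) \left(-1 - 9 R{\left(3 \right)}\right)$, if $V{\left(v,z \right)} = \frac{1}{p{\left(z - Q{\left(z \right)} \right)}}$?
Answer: $\frac{1435}{4} \approx 358.75$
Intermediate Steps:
$Q{\left(M \right)} = \frac{3 M}{5}$
$V{\left(v,z \right)} = \frac{1}{4 - \frac{2 z}{5}}$ ($V{\left(v,z \right)} = \frac{1}{4 - \left(z - \frac{3 z}{5}\right)} = \frac{1}{4 - \frac{2 z}{5}}$)
$\left(V{\left(-5,6 \right)} - 5\right) \left(-1 - 9 R{\left(3 \right)}\right) = \left(- \frac{5}{-20 + 2 \cdot 6} - 5\right) \left(-1 - 9 \cdot 3^{2}\right) = \left(- \frac{5}{-20 + 12} - 5\right) \left(-1 - 81\right) = \left(- \frac{5}{-8} - 5\right) \left(-1 - 81\right) = \left(\left(-5\right) \left(- \frac{1}{8}\right) - 5\right) \left(-82\right) = \left(\frac{5}{8} - 5\right) \left(-82\right) = \left(- \frac{35}{8}\right) \left(-82\right) = \frac{1435}{4}$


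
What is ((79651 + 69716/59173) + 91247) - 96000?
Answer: 4432009070/59173 ≈ 74899.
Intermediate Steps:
((79651 + 69716/59173) + 91247) - 96000 = (4713258339/59173 + 91247) - 96000 = 10112617070/59173 - 96000 = 4432009070/59173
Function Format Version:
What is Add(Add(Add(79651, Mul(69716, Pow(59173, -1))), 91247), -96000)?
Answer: Rational(4432009070, 59173) ≈ 74899.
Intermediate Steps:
Add(Add(Add(79651, Mul(69716, Pow(59173, -1))), 91247), -96000) = Add(Add(Add(79651, Mul(69716, Rational(1, 59173))), 91247), -96000) = Add(Add(Add(79651, Rational(69716, 59173)), 91247), -96000) = Add(Add(Rational(4713258339, 59173), 91247), -96000) = Add(Rational(10112617070, 59173), -96000) = Rational(4432009070, 59173)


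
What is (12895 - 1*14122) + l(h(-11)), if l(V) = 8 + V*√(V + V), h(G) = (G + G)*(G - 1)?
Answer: -1219 + 1056*√33 ≈ 4847.3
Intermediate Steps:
h(G) = 2*G*(-1 + G) (h(G) = (2*G)*(-1 + G) = 2*G*(-1 + G))
l(V) = 8 + √2*V^(3/2) (l(V) = 8 + V*√(2*V) = 8 + V*(√2*√V) = 8 + √2*V^(3/2))
(12895 - 1*14122) + l(h(-11)) = (12895 - 1*14122) + (8 + √2*(2*(-11)*(-1 - 11))^(3/2)) = (12895 - 14122) + (8 + √2*(2*(-11)*(-12))^(3/2)) = -1227 + (8 + √2*264^(3/2)) = -1227 + (8 + √2*(528*√66)) = -1227 + (8 + 1056*√33) = -1219 + 1056*√33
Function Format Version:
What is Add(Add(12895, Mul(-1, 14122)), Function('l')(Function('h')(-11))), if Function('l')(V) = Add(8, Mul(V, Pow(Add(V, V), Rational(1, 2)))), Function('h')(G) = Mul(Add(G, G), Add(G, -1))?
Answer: Add(-1219, Mul(1056, Pow(33, Rational(1, 2)))) ≈ 4847.3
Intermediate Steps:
Function('h')(G) = Mul(2, G, Add(-1, G)) (Function('h')(G) = Mul(Mul(2, G), Add(-1, G)) = Mul(2, G, Add(-1, G)))
Function('l')(V) = Add(8, Mul(Pow(2, Rational(1, 2)), Pow(V, Rational(3, 2)))) (Function('l')(V) = Add(8, Mul(V, Pow(Mul(2, V), Rational(1, 2)))) = Add(8, Mul(V, Mul(Pow(2, Rational(1, 2)), Pow(V, Rational(1, 2))))) = Add(8, Mul(Pow(2, Rational(1, 2)), Pow(V, Rational(3, 2)))))
Add(Add(12895, Mul(-1, 14122)), Function('l')(Function('h')(-11))) = Add(Add(12895, Mul(-1, 14122)), Add(8, Mul(Pow(2, Rational(1, 2)), Pow(Mul(2, -11, Add(-1, -11)), Rational(3, 2))))) = Add(Add(12895, -14122), Add(8, Mul(Pow(2, Rational(1, 2)), Pow(Mul(2, -11, -12), Rational(3, 2))))) = Add(-1227, Add(8, Mul(Pow(2, Rational(1, 2)), Pow(264, Rational(3, 2))))) = Add(-1227, Add(8, Mul(Pow(2, Rational(1, 2)), Mul(528, Pow(66, Rational(1, 2)))))) = Add(-1227, Add(8, Mul(1056, Pow(33, Rational(1, 2))))) = Add(-1219, Mul(1056, Pow(33, Rational(1, 2))))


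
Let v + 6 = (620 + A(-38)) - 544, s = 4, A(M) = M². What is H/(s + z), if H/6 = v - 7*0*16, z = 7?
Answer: 9084/11 ≈ 825.82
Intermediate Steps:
v = 1514 (v = -6 + ((620 + (-38)²) - 544) = -6 + ((620 + 1444) - 544) = -6 + (2064 - 544) = -6 + 1520 = 1514)
H = 9084 (H = 6*(1514 - 7*0*16) = 6*(1514 + 0*16) = 6*(1514 + 0) = 6*1514 = 9084)
H/(s + z) = 9084/(4 + 7) = 9084/11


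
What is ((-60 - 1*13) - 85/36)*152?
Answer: -103094/9 ≈ -11455.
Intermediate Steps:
((-60 - 1*13) - 85/36)*152 = ((-60 - 13) - 85*1/36)*152 = (-73 - 85/36)*152 = -2713/36*152 = -103094/9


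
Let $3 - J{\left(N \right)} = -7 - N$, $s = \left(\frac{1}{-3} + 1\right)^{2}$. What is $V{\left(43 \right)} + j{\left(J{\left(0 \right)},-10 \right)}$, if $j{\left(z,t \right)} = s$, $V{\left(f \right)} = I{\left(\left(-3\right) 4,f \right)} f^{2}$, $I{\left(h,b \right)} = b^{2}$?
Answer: $\frac{30769213}{9} \approx 3.4188 \cdot 10^{6}$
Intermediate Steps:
$V{\left(f \right)} = f^{4}$ ($V{\left(f \right)} = f^{2} f^{2} = f^{4}$)
$s = \frac{4}{9}$ ($s = \left(- \frac{1}{3} + 1\right)^{2} = \left(\frac{2}{3}\right)^{2} = \frac{4}{9} \approx 0.44444$)
$J{\left(N \right)} = 10 + N$ ($J{\left(N \right)} = 3 - \left(-7 - N\right) = 3 + \left(7 + N\right) = 10 + N$)
$j{\left(z,t \right)} = \frac{4}{9}$
$V{\left(43 \right)} + j{\left(J{\left(0 \right)},-10 \right)} = 43^{4} + \frac{4}{9} = 3418801 + \frac{4}{9} = \frac{30769213}{9}$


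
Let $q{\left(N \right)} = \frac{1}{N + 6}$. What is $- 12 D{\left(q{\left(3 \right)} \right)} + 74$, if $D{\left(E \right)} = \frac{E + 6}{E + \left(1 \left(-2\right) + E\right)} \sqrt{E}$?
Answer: $\frac{351}{4} \approx 87.75$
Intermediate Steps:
$q{\left(N \right)} = \frac{1}{6 + N}$
$D{\left(E \right)} = \frac{\sqrt{E} \left(6 + E\right)}{-2 + 2 E}$ ($D{\left(E \right)} = \frac{6 + E}{E + \left(-2 + E\right)} \sqrt{E} = \frac{6 + E}{-2 + 2 E} \sqrt{E} = \frac{\sqrt{E} \left(6 + E\right)}{-2 + 2 E}$)
$- 12 D{\left(q{\left(3 \right)} \right)} + 74 = - 12 \frac{\sqrt{\frac{1}{6 + 3}} \left(6 + \frac{1}{6 + 3}\right)}{2 \left(-1 + \frac{1}{6 + 3}\right)} + 74 = - 12 \frac{\sqrt{\frac{1}{9}} \left(6 + \frac{1}{9}\right)}{2 \left(-1 + \frac{1}{9}\right)} + 74 = - 12 \frac{6 + \frac{1}{9}}{2 \cdot 3 \left(-1 + \frac{1}{9}\right)} + 74 = - 12 \cdot \frac{1}{2} \cdot \frac{1}{3} \frac{1}{- \frac{8}{9}} \cdot \frac{55}{9} + 74 = - 12 \cdot \frac{1}{2} \cdot \frac{1}{3} \left(- \frac{9}{8}\right) \frac{55}{9} + 74 = \left(-12\right) \left(- \frac{55}{48}\right) + 74 = \frac{55}{4} + 74 = \frac{351}{4}$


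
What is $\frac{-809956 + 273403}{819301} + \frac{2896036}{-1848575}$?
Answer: $- \frac{3364583652811}{1514539346075} \approx -2.2215$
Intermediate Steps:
$\frac{-809956 + 273403}{819301} + \frac{2896036}{-1848575} = \left(-536553\right) \frac{1}{819301} + 2896036 \left(- \frac{1}{1848575}\right) = - \frac{536553}{819301} - \frac{2896036}{1848575} = - \frac{3364583652811}{1514539346075}$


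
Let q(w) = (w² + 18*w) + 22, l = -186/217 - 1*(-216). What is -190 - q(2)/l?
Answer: -143287/753 ≈ -190.29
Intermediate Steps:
l = 1506/7 (l = -186*1/217 + 216 = -6/7 + 216 = 1506/7 ≈ 215.14)
q(w) = 22 + w² + 18*w
-190 - q(2)/l = -190 - (22 + 2² + 18*2)/1506/7 = -190 - (22 + 4 + 36)*7/1506 = -190 - 62*7/1506 = -190 - 1*217/753 = -190 - 217/753 = -143287/753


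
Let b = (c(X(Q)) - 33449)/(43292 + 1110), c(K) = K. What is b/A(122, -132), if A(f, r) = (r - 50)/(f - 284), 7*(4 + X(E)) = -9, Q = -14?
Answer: -9484290/14142037 ≈ -0.67064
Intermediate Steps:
X(E) = -37/7 (X(E) = -4 + (⅐)*(-9) = -4 - 9/7 = -37/7)
A(f, r) = (-50 + r)/(-284 + f)
b = -117090/155407 (b = (-37/7 - 33449)/(43292 + 1110) = -234180/7/44402 = -234180/7*1/44402 = -117090/155407 ≈ -0.75344)
b/A(122, -132) = -117090*(-284 + 122)/(-50 - 132)/155407 = -117090/(155407*(-182/(-162))) = -117090/(155407*((-1/162*(-182)))) = -117090/(155407*91/81) = -117090/155407*81/91 = -9484290/14142037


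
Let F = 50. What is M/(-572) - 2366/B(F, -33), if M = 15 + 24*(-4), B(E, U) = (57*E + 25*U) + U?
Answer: -37250/35607 ≈ -1.0461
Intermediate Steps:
B(E, U) = 26*U + 57*E (B(E, U) = (25*U + 57*E) + U = 26*U + 57*E)
M = -81 (M = 15 - 96 = -81)
M/(-572) - 2366/B(F, -33) = -81/(-572) - 2366/(26*(-33) + 57*50) = -81*(-1/572) - 2366/(-858 + 2850) = 81/572 - 2366/1992 = 81/572 - 2366*1/1992 = 81/572 - 1183/996 = -37250/35607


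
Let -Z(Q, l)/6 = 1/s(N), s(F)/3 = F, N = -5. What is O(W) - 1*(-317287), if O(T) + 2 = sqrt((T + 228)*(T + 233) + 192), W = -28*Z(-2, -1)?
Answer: 317285 + 2*sqrt(301739)/5 ≈ 3.1750e+5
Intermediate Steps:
s(F) = 3*F
Z(Q, l) = 2/5 (Z(Q, l) = -6/(3*(-5)) = -6/(-15) = -6*(-1/15) = 2/5)
W = -56/5 (W = -28*2/5 = -56/5 ≈ -11.200)
O(T) = -2 + sqrt(192 + (228 + T)*(233 + T)) (O(T) = -2 + sqrt((T + 228)*(T + 233) + 192) = -2 + sqrt((228 + T)*(233 + T) + 192) = -2 + sqrt(192 + (228 + T)*(233 + T)))
O(W) - 1*(-317287) = (-2 + sqrt(53316 + (-56/5)**2 + 461*(-56/5))) - 1*(-317287) = (-2 + sqrt(53316 + 3136/25 - 25816/5)) + 317287 = (-2 + sqrt(1206956/25)) + 317287 = (-2 + 2*sqrt(301739)/5) + 317287 = 317285 + 2*sqrt(301739)/5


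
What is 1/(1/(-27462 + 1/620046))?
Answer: -17027703251/620046 ≈ -27462.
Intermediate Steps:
1/(1/(-27462 + 1/620046)) = 1/(1/(-17027703251/620046)) = 1/(-620046/17027703251) = -17027703251/620046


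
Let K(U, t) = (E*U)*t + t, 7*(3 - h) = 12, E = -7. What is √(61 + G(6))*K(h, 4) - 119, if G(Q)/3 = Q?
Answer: -119 - 32*√79 ≈ -403.42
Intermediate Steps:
G(Q) = 3*Q
h = 9/7 (h = 3 - ⅐*12 = 3 - 12/7 = 9/7 ≈ 1.2857)
K(U, t) = t - 7*U*t (K(U, t) = (-7*U)*t + t = -7*U*t + t = t - 7*U*t)
√(61 + G(6))*K(h, 4) - 119 = √(61 + 3*6)*(4*(1 - 7*9/7)) - 119 = √(61 + 18)*(4*(1 - 9)) - 119 = √79*(4*(-8)) - 119 = √79*(-32) - 119 = -32*√79 - 119 = -119 - 32*√79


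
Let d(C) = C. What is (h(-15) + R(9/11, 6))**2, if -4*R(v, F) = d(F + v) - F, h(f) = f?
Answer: 447561/1936 ≈ 231.18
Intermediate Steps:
R(v, F) = -v/4 (R(v, F) = -((F + v) - F)/4 = -v/4)
(h(-15) + R(9/11, 6))**2 = (-15 - 9/(4*11))**2 = (-15 - 1/4*9/11)**2 = (-15 - 9/44)**2 = (-669/44)**2 = 447561/1936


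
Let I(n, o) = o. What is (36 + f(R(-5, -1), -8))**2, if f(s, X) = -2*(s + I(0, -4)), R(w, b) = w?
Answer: 2916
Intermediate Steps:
f(s, X) = 8 - 2*s (f(s, X) = -2*(s - 4) = -2*(-4 + s) = 8 - 2*s)
(36 + f(R(-5, -1), -8))**2 = (36 + (8 - 2*(-5)))**2 = (36 + (8 + 10))**2 = (36 + 18)**2 = 54**2 = 2916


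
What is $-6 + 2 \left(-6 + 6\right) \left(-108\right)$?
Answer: $-6$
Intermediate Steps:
$-6 + 2 \left(-6 + 6\right) \left(-108\right) = -6 + 2 \cdot 0 \left(-108\right) = -6 + 0 \left(-108\right) = -6 + 0 = -6$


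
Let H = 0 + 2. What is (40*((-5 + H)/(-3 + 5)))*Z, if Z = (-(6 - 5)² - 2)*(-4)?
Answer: -720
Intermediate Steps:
H = 2
Z = 12 (Z = (-1*1² - 2)*(-4) = (-1*1 - 2)*(-4) = (-1 - 2)*(-4) = -3*(-4) = 12)
(40*((-5 + H)/(-3 + 5)))*Z = (40*((-5 + 2)/(-3 + 5)))*12 = (40*(-3/2))*12 = -60*12 = -720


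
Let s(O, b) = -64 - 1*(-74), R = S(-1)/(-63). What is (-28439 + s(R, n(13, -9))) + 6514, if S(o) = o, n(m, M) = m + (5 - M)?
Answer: -21915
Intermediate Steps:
n(m, M) = 5 + m - M
R = 1/63 (R = -1/(-63) = -1*(-1/63) = 1/63 ≈ 0.015873)
s(O, b) = 10 (s(O, b) = -64 + 74 = 10)
(-28439 + s(R, n(13, -9))) + 6514 = (-28439 + 10) + 6514 = -28429 + 6514 = -21915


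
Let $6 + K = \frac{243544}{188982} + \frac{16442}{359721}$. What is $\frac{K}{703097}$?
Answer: $- \frac{17620535048}{2655394018582563} \approx -6.6358 \cdot 10^{-6}$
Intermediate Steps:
$K = - \frac{17620535048}{3776710779}$ ($K = -6 + \left(\frac{243544}{188982} + \frac{16442}{359721}\right) = -6 + \left(243544 \cdot \frac{1}{188982} + 16442 \cdot \frac{1}{359721}\right) = -6 + \left(\frac{121772}{94491} + \frac{16442}{359721}\right) = -6 + \frac{5039729626}{3776710779} = - \frac{17620535048}{3776710779} \approx -4.6656$)
$\frac{K}{703097} = - \frac{17620535048}{3776710779 \cdot 703097} = \left(- \frac{17620535048}{3776710779}\right) \frac{1}{703097} = - \frac{17620535048}{2655394018582563}$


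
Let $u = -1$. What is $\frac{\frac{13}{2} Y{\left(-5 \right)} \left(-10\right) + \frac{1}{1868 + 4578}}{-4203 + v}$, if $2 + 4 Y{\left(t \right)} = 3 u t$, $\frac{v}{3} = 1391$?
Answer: $\frac{907811}{128920} \approx 7.0417$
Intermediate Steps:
$v = 4173$ ($v = 3 \cdot 1391 = 4173$)
$Y{\left(t \right)} = - \frac{1}{2} - \frac{3 t}{4}$ ($Y{\left(t \right)} = - \frac{1}{2} + \frac{3 \left(-1\right) t}{4} = - \frac{1}{2} + \frac{\left(-3\right) t}{4} = - \frac{1}{2} - \frac{3 t}{4}$)
$\frac{\frac{13}{2} Y{\left(-5 \right)} \left(-10\right) + \frac{1}{1868 + 4578}}{-4203 + v} = \frac{\frac{13}{2} \left(- \frac{1}{2} - - \frac{15}{4}\right) \left(-10\right) + \frac{1}{1868 + 4578}}{-4203 + 4173} = \frac{13 \cdot \frac{1}{2} \left(- \frac{1}{2} + \frac{15}{4}\right) \left(-10\right) + \frac{1}{6446}}{-30} = \left(\frac{13}{2} \cdot \frac{13}{4} \left(-10\right) + \frac{1}{6446}\right) \left(- \frac{1}{30}\right) = \left(\frac{169}{8} \left(-10\right) + \frac{1}{6446}\right) \left(- \frac{1}{30}\right) = \left(- \frac{845}{4} + \frac{1}{6446}\right) \left(- \frac{1}{30}\right) = \left(- \frac{2723433}{12892}\right) \left(- \frac{1}{30}\right) = \frac{907811}{128920}$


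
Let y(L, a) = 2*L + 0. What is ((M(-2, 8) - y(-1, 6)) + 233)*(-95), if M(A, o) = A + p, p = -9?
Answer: -21280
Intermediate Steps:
y(L, a) = 2*L
M(A, o) = -9 + A (M(A, o) = A - 9 = -9 + A)
((M(-2, 8) - y(-1, 6)) + 233)*(-95) = (((-9 - 2) - 2*(-1)) + 233)*(-95) = ((-11 - 1*(-2)) + 233)*(-95) = ((-11 + 2) + 233)*(-95) = (-9 + 233)*(-95) = 224*(-95) = -21280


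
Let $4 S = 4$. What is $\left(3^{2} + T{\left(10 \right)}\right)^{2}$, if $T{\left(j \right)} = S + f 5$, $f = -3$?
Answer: $25$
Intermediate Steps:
$S = 1$ ($S = \frac{1}{4} \cdot 4 = 1$)
$T{\left(j \right)} = -14$ ($T{\left(j \right)} = 1 - 15 = -14$)
$\left(3^{2} + T{\left(10 \right)}\right)^{2} = \left(3^{2} - 14\right)^{2} = \left(9 - 14\right)^{2} = \left(-5\right)^{2} = 25$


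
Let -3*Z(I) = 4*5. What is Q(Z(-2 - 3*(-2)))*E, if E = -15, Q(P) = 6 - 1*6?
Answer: 0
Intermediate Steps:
Z(I) = -20/3 (Z(I) = -4*5/3 = -⅓*20 = -20/3)
Q(P) = 0 (Q(P) = 6 - 6 = 0)
Q(Z(-2 - 3*(-2)))*E = 0*(-15) = 0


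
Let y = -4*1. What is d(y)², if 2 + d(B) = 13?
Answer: 121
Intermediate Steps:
y = -4
d(B) = 11 (d(B) = -2 + 13 = 11)
d(y)² = 11² = 121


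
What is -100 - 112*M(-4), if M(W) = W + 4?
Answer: -100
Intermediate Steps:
M(W) = 4 + W
-100 - 112*M(-4) = -100 - 112*(4 - 4) = -100 - 112*0 = -100 + 0 = -100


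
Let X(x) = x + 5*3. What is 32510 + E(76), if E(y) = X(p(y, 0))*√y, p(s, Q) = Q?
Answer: 32510 + 30*√19 ≈ 32641.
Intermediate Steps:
X(x) = 15 + x (X(x) = x + 15 = 15 + x)
E(y) = 15*√y (E(y) = (15 + 0)*√y = 15*√y)
32510 + E(76) = 32510 + 15*√76 = 32510 + 15*(2*√19) = 32510 + 30*√19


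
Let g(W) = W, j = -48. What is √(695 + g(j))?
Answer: √647 ≈ 25.436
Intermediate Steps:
√(695 + g(j)) = √(695 - 48) = √647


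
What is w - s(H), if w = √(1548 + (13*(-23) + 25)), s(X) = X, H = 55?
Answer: -55 + 7*√26 ≈ -19.307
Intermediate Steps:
w = 7*√26 (w = √(1548 + (-299 + 25)) = √(1548 - 274) = √1274 = 7*√26 ≈ 35.693)
w - s(H) = 7*√26 - 1*55 = 7*√26 - 55 = -55 + 7*√26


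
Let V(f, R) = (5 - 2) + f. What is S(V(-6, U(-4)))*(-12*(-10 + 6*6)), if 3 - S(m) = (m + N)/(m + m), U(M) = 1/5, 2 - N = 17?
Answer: 0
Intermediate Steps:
N = -15 (N = 2 - 1*17 = 2 - 17 = -15)
U(M) = ⅕
V(f, R) = 3 + f
S(m) = 3 - (-15 + m)/(2*m) (S(m) = 3 - (m - 15)/(m + m) = 3 - (-15 + m)/(2*m))
S(V(-6, U(-4)))*(-12*(-10 + 6*6)) = (5*(3 + (3 - 6))/(2*(3 - 6)))*(-12*(-10 + 6*6)) = ((5/2)*(3 - 3)/(-3))*(-12*(-10 + 36)) = ((5/2)*(-⅓)*0)*(-12*26) = 0*(-312) = 0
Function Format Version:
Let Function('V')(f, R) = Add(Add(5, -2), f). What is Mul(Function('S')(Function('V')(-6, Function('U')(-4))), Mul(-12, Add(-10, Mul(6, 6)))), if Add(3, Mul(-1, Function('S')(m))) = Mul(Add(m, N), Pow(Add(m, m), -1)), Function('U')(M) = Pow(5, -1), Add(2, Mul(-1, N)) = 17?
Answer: 0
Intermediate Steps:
N = -15 (N = Add(2, Mul(-1, 17)) = Add(2, -17) = -15)
Function('U')(M) = Rational(1, 5)
Function('V')(f, R) = Add(3, f)
Function('S')(m) = Add(3, Mul(Rational(-1, 2), Pow(m, -1), Add(-15, m))) (Function('S')(m) = Add(3, Mul(-1, Mul(Add(m, -15), Pow(Add(m, m), -1)))) = Add(3, Mul(-1, Mul(Add(-15, m), Pow(Mul(2, m), -1)))) = Add(3, Mul(-1, Mul(Add(-15, m), Mul(Rational(1, 2), Pow(m, -1))))) = Add(3, Mul(-1, Mul(Rational(1, 2), Pow(m, -1), Add(-15, m)))) = Add(3, Mul(Rational(-1, 2), Pow(m, -1), Add(-15, m))))
Mul(Function('S')(Function('V')(-6, Function('U')(-4))), Mul(-12, Add(-10, Mul(6, 6)))) = Mul(Mul(Rational(5, 2), Pow(Add(3, -6), -1), Add(3, Add(3, -6))), Mul(-12, Add(-10, Mul(6, 6)))) = Mul(Mul(Rational(5, 2), Pow(-3, -1), Add(3, -3)), Mul(-12, Add(-10, 36))) = Mul(Mul(Rational(5, 2), Rational(-1, 3), 0), Mul(-12, 26)) = Mul(0, -312) = 0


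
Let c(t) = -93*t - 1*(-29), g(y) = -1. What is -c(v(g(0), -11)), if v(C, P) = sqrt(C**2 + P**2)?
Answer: -29 + 93*sqrt(122) ≈ 998.22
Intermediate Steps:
c(t) = 29 - 93*t (c(t) = -93*t + 29 = 29 - 93*t)
-c(v(g(0), -11)) = -(29 - 93*sqrt((-1)**2 + (-11)**2)) = -(29 - 93*sqrt(1 + 121)) = -(29 - 93*sqrt(122)) = -29 + 93*sqrt(122)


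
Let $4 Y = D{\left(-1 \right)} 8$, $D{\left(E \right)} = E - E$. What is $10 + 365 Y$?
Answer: $10$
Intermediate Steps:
$D{\left(E \right)} = 0$
$Y = 0$ ($Y = \frac{0 \cdot 8}{4} = \frac{1}{4} \cdot 0 = 0$)
$10 + 365 Y = 10 + 365 \cdot 0 = 10 + 0 = 10$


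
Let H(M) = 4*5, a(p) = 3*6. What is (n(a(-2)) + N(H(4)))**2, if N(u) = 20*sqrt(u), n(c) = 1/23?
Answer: 4232001/529 + 80*sqrt(5)/23 ≈ 8007.8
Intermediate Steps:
a(p) = 18
H(M) = 20
n(c) = 1/23
(n(a(-2)) + N(H(4)))**2 = (1/23 + 20*sqrt(20))**2 = (1/23 + 20*(2*sqrt(5)))**2 = (1/23 + 40*sqrt(5))**2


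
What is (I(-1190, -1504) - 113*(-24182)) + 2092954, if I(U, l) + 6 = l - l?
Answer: 4825514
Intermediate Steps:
I(U, l) = -6 (I(U, l) = -6 + (l - l) = -6 + 0 = -6)
(I(-1190, -1504) - 113*(-24182)) + 2092954 = (-6 - 113*(-24182)) + 2092954 = (-6 + 2732566) + 2092954 = 2732560 + 2092954 = 4825514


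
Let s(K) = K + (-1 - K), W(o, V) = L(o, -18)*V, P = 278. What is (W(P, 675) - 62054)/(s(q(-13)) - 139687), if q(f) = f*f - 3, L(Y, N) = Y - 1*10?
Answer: -59423/69844 ≈ -0.85080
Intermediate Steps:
L(Y, N) = -10 + Y (L(Y, N) = Y - 10 = -10 + Y)
W(o, V) = V*(-10 + o) (W(o, V) = (-10 + o)*V = V*(-10 + o))
q(f) = -3 + f**2 (q(f) = f**2 - 3 = -3 + f**2)
s(K) = -1
(W(P, 675) - 62054)/(s(q(-13)) - 139687) = (675*(-10 + 278) - 62054)/(-1 - 139687) = (675*268 - 62054)/(-139688) = (180900 - 62054)*(-1/139688) = 118846*(-1/139688) = -59423/69844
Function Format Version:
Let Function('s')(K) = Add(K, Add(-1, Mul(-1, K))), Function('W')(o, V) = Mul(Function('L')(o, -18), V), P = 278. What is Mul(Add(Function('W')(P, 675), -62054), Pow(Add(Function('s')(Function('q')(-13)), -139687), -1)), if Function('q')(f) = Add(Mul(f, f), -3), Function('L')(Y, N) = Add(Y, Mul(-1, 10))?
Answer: Rational(-59423, 69844) ≈ -0.85080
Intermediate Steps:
Function('L')(Y, N) = Add(-10, Y) (Function('L')(Y, N) = Add(Y, -10) = Add(-10, Y))
Function('W')(o, V) = Mul(V, Add(-10, o)) (Function('W')(o, V) = Mul(Add(-10, o), V) = Mul(V, Add(-10, o)))
Function('q')(f) = Add(-3, Pow(f, 2)) (Function('q')(f) = Add(Pow(f, 2), -3) = Add(-3, Pow(f, 2)))
Function('s')(K) = -1
Mul(Add(Function('W')(P, 675), -62054), Pow(Add(Function('s')(Function('q')(-13)), -139687), -1)) = Mul(Add(Mul(675, Add(-10, 278)), -62054), Pow(Add(-1, -139687), -1)) = Mul(Add(Mul(675, 268), -62054), Pow(-139688, -1)) = Mul(Add(180900, -62054), Rational(-1, 139688)) = Mul(118846, Rational(-1, 139688)) = Rational(-59423, 69844)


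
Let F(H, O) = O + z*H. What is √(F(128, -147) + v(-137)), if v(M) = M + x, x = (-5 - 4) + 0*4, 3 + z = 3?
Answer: I*√293 ≈ 17.117*I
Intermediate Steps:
z = 0 (z = -3 + 3 = 0)
x = -9 (x = -9 + 0 = -9)
F(H, O) = O (F(H, O) = O + 0*H = O + 0 = O)
v(M) = -9 + M (v(M) = M - 9 = -9 + M)
√(F(128, -147) + v(-137)) = √(-147 + (-9 - 137)) = √(-147 - 146) = √(-293) = I*√293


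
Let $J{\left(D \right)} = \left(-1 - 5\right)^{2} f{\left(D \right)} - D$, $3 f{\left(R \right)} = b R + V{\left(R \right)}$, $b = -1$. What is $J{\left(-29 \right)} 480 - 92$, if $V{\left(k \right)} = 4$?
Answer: $203908$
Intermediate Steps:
$f{\left(R \right)} = \frac{4}{3} - \frac{R}{3}$ ($f{\left(R \right)} = \frac{- R + 4}{3} = \frac{4 - R}{3} = \frac{4}{3} - \frac{R}{3}$)
$J{\left(D \right)} = 48 - 13 D$ ($J{\left(D \right)} = \left(-1 - 5\right)^{2} \left(\frac{4}{3} - \frac{D}{3}\right) - D = \left(-6\right)^{2} \left(\frac{4}{3} - \frac{D}{3}\right) - D = 36 \left(\frac{4}{3} - \frac{D}{3}\right) - D = \left(48 - 12 D\right) - D = 48 - 13 D$)
$J{\left(-29 \right)} 480 - 92 = \left(48 - -377\right) 480 - 92 = \left(48 + 377\right) 480 - 92 = 425 \cdot 480 - 92 = 204000 - 92 = 203908$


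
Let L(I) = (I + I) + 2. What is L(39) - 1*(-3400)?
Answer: 3480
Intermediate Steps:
L(I) = 2 + 2*I (L(I) = 2*I + 2 = 2 + 2*I)
L(39) - 1*(-3400) = (2 + 2*39) - 1*(-3400) = (2 + 78) + 3400 = 80 + 3400 = 3480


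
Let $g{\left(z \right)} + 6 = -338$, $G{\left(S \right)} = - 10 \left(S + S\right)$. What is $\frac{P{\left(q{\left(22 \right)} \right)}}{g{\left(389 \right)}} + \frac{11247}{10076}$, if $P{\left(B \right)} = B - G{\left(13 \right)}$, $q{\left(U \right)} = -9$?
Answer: $\frac{334973}{866536} \approx 0.38657$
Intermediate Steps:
$G{\left(S \right)} = - 20 S$ ($G{\left(S \right)} = - 10 \cdot 2 S = - 20 S$)
$g{\left(z \right)} = -344$ ($g{\left(z \right)} = -6 - 338 = -344$)
$P{\left(B \right)} = 260 + B$ ($P{\left(B \right)} = B - \left(-20\right) 13 = B - -260 = B + 260 = 260 + B$)
$\frac{P{\left(q{\left(22 \right)} \right)}}{g{\left(389 \right)}} + \frac{11247}{10076} = \frac{260 - 9}{-344} + \frac{11247}{10076} = 251 \left(- \frac{1}{344}\right) + 11247 \cdot \frac{1}{10076} = - \frac{251}{344} + \frac{11247}{10076} = \frac{334973}{866536}$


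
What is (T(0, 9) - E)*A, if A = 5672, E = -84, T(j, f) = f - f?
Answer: 476448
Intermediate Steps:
T(j, f) = 0
(T(0, 9) - E)*A = (0 - 1*(-84))*5672 = (0 + 84)*5672 = 84*5672 = 476448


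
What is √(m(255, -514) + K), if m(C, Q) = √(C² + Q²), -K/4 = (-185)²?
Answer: √(-136900 + √329221) ≈ 369.22*I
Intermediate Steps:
K = -136900 (K = -4*(-185)² = -4*34225 = -136900)
√(m(255, -514) + K) = √(√(255² + (-514)²) - 136900) = √(√(65025 + 264196) - 136900) = √(√329221 - 136900) = √(-136900 + √329221)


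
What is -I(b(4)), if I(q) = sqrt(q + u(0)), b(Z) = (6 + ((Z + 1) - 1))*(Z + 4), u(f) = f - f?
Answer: -4*sqrt(5) ≈ -8.9443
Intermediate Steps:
u(f) = 0
b(Z) = (4 + Z)*(6 + Z) (b(Z) = (6 + ((1 + Z) - 1))*(4 + Z) = (6 + Z)*(4 + Z) = (4 + Z)*(6 + Z))
I(q) = sqrt(q) (I(q) = sqrt(q + 0) = sqrt(q))
-I(b(4)) = -sqrt(24 + 4**2 + 10*4) = -sqrt(24 + 16 + 40) = -sqrt(80) = -4*sqrt(5)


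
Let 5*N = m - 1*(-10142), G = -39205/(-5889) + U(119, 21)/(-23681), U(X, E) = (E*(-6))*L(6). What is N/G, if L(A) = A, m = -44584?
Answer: -686170297254/666332635 ≈ -1029.8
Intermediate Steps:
U(X, E) = -36*E (U(X, E) = (E*(-6))*6 = -6*E*6 = -36*E)
G = 133266527/19922487 (G = -39205/(-5889) - 36*21/(-23681) = -39205*(-1/5889) - 756*(-1/23681) = 39205/5889 + 108/3383 = 133266527/19922487 ≈ 6.6893)
N = -34442/5 (N = (-44584 - 1*(-10142))/5 = (-44584 + 10142)/5 = (⅕)*(-34442) = -34442/5 ≈ -6888.4)
N/G = -34442/(5*133266527/19922487) = -34442/5*19922487/133266527 = -686170297254/666332635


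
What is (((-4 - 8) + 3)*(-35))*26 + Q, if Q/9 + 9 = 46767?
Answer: 429012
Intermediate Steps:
Q = 420822 (Q = -81 + 9*46767 = -81 + 420903 = 420822)
(((-4 - 8) + 3)*(-35))*26 + Q = (((-4 - 8) + 3)*(-35))*26 + 420822 = ((-12 + 3)*(-35))*26 + 420822 = -9*(-35)*26 + 420822 = 315*26 + 420822 = 8190 + 420822 = 429012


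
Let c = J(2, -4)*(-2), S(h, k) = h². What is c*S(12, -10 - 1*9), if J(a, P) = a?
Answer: -576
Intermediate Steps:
c = -4 (c = 2*(-2) = -4)
c*S(12, -10 - 1*9) = -4*12² = -4*144 = -576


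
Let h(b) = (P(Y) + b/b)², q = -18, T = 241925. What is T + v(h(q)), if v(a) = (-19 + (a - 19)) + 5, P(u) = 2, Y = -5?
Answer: 241901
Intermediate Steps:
h(b) = 9 (h(b) = (2 + b/b)² = (2 + 1)² = 3² = 9)
v(a) = -33 + a (v(a) = (-19 + (-19 + a)) + 5 = (-38 + a) + 5 = -33 + a)
T + v(h(q)) = 241925 + (-33 + 9) = 241925 - 24 = 241901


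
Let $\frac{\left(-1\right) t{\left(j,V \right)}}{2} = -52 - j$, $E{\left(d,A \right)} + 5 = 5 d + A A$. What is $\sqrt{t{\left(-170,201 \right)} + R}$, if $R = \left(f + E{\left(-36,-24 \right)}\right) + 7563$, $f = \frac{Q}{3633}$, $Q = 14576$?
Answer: $\frac{\sqrt{101920436310}}{3633} \approx 87.875$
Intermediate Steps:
$E{\left(d,A \right)} = -5 + A^{2} + 5 d$ ($E{\left(d,A \right)} = -5 + \left(5 d + A A\right) = -5 + \left(5 d + A^{2}\right) = -5 + \left(A^{2} + 5 d\right) = -5 + A^{2} + 5 d$)
$f = \frac{14576}{3633} \approx 4.0121$
$t{\left(j,V \right)} = 104 + 2 j$ ($t{\left(j,V \right)} = - 2 \left(-52 - j\right) = 104 + 2 j$)
$R = \frac{28911458}{3633}$ ($R = \left(\frac{14576}{3633} + \left(-5 + \left(-24\right)^{2} + 5 \left(-36\right)\right)\right) + 7563 = \left(\frac{14576}{3633} - -391\right) + 7563 = \left(\frac{14576}{3633} + 391\right) + 7563 = \frac{1435079}{3633} + 7563 = \frac{28911458}{3633} \approx 7958.0$)
$\sqrt{t{\left(-170,201 \right)} + R} = \sqrt{\left(104 + 2 \left(-170\right)\right) + \frac{28911458}{3633}} = \sqrt{\left(104 - 340\right) + \frac{28911458}{3633}} = \sqrt{-236 + \frac{28911458}{3633}} = \sqrt{\frac{28054070}{3633}} = \frac{\sqrt{101920436310}}{3633}$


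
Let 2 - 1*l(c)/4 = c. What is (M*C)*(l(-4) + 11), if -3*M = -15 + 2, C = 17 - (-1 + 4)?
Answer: 6370/3 ≈ 2123.3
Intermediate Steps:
l(c) = 8 - 4*c
C = 14 (C = 17 - 1*3 = 17 - 3 = 14)
M = 13/3 (M = -(-15 + 2)/3 = -1/3*(-13) = 13/3 ≈ 4.3333)
(M*C)*(l(-4) + 11) = ((13/3)*14)*((8 - 4*(-4)) + 11) = 182*((8 + 16) + 11)/3 = 182*(24 + 11)/3 = (182/3)*35 = 6370/3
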